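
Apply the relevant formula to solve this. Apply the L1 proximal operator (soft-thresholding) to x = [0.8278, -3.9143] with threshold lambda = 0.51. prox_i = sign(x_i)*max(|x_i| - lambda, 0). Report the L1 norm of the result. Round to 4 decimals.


Soft-thresholding with lambda = 0.51:
prox(0.8278) = sign(0.8278)*max(|0.8278| - 0.51, 0) = 0.3178
prox(-3.9143) = sign(-3.9143)*max(|-3.9143| - 0.51, 0) = -3.4043
prox(x) = [0.3178, -3.4043]
||prox(x)||_1 = 0.3178 + 3.4043 = 3.7221


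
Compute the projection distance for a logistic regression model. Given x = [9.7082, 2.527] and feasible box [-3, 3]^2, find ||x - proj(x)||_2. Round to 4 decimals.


Project each component onto [-3, 3].
clip(9.7082) = 3.0, clip(2.527) = 2.527
Projection = [3.0, 2.527]
Squared diffs: [44.9999, 0.0]
Distance = sqrt(44.9999) = 6.7082


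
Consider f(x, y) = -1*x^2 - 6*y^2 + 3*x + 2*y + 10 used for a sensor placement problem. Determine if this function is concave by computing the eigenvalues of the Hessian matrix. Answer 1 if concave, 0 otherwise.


The Hessian of f(x,y) = -1*x^2 - 6*y^2 + 3*x + 2*y + 10 is:
H = [[-2, 0], [0, -12]]
Trace = -2 - 12 = -14
Determinant = -2*-12 - (0)^2 = 24
Discriminant = (-14)^2 - 4*24 = 100.0
Eigenvalues: lambda_1 = -12.0, lambda_2 = -2.0
The function is concave.

1


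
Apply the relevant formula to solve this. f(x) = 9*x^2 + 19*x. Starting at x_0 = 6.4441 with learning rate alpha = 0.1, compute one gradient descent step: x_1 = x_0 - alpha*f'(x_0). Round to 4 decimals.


We compute the gradient at x_0 and apply the update.
f'(x) = 18*x + 19
f'(6.4441) = 18*6.4441 + 19 = 134.9938
x_1 = 6.4441 - 0.1*134.9938 = -7.0553


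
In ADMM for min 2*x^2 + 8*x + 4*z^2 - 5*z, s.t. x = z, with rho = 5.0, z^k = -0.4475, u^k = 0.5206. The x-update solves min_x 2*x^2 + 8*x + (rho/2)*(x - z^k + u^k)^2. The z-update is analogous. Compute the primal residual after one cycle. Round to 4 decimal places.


ADMM iteration with rho = 5.0, z^k = -0.4475, u^k = 0.5206
Step 1: x-update.
Minimize 2*x^2 + 8*x + (5.0/2)*(x + 0.4475 + 0.5206)^2
FOC: (2*2 + 5.0)*x = -8 + 5.0*(-0.4475 - 0.5206)
x^{k+1} = -1.4267
Step 2: z-update.
Minimize 4*z^2 - 5*z + (5.0/2)*(-1.4267 - z + 0.5206)^2
FOC: (2*4 + 5.0)*z = 5 + 5.0*(-1.4267 + 0.5206)
z^{k+1} = 0.0361
Step 3: u-update.
u^{k+1} = 0.5206 - 1.4267 - 0.0361 = -0.9422
Step 4: Primal residual = |-1.4267 - 0.0361| = 1.4628


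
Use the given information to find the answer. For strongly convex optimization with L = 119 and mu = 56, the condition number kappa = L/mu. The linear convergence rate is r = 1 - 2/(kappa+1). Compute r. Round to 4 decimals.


Step 1: Compute the condition number.
kappa = L/mu = 119/56 = 2.125
Step 2: Compute the convergence rate.
r = 1 - 2/(kappa + 1) = 1 - 2*mu/(L + mu) = (L - mu)/(L + mu) = 63/175 = 0.36


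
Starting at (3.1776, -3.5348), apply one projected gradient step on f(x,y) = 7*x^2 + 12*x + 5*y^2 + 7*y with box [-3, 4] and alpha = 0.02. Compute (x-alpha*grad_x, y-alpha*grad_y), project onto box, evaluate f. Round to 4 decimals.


Step 1: Compute gradient at (3.1776, -3.5348).
grad_x = 2*7*3.1776 + 12 = 56.4864
grad_y = 2*5*-3.5348 + 7 = -28.348
Step 2: Gradient step.
x_raw = 3.1776 - 0.02*56.4864 = 2.0479
y_raw = -3.5348 - 0.02*-28.348 = -2.9678
Step 3: Project onto [-3, 4].
x_proj = clip(2.0479) = 2.0479
y_proj = clip(-2.9678) = -2.9678
Step 4: Evaluate f.
f(2.0479, -2.9678) = 77.1964


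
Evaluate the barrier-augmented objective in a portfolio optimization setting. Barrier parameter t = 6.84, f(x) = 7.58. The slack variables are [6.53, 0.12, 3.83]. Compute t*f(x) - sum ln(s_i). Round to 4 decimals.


Step 1: Compute log-barrier.
ln values: [1.8764, -2.1203, 1.3429]
phi = -(1.8764 - 2.1203 + 1.3429) = -1.099
Step 2: Compute augmented objective.
t*f(x) = 6.84*7.58 = 51.8472
Total = 51.8472 - 1.099 = 50.7482


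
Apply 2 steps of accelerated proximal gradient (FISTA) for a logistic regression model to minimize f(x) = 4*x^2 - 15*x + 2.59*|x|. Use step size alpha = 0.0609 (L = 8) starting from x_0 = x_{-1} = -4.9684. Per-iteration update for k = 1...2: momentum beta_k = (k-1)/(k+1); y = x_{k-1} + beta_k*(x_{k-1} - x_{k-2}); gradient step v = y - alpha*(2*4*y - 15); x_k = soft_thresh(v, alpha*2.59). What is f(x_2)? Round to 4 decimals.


FISTA on f(x) = 4*x^2 - 15*x + 2.59*|x|
L = 8, alpha = 0.0609
Iteration 1: beta = 0.0, y = -4.9684 + 0.0*(-4.9684 + 4.9684) = -4.9684
  grad(y) = -54.7472, v = y - alpha*grad = -1.6343
  prox(v) = soft_thresh(-1.6343, 0.1577) = -1.4766
Iteration 2: beta = 0.3333, y = -1.4766 + 0.3333*(-1.4766 + 4.9684) = -0.3126
  grad(y) = -17.501, v = y - alpha*grad = 0.7532
  prox(v) = soft_thresh(0.7532, 0.1577) = 0.5955
f(x_2) = 4*0.5955^2 - 15*0.5955 + 2.59*|0.5955| = -5.9714


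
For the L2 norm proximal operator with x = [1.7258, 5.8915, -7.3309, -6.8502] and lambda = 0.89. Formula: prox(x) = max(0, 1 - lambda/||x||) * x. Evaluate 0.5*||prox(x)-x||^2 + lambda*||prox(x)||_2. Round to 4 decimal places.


Step 1: Compute ||x||.
||x|| = 11.7625
Step 2: Compute scaling factor.
scale = max(0, 1 - 0.89/11.7625) = 0.9243
Step 3: prox(x) = [1.5952, 5.4457, -6.7762, -6.3319]
||prox(x)|| = 10.8725
Step 4: Proximal objective.
0.5*||prox-x||^2 = 0.3961
lambda*||prox|| = 9.6765
Total = 10.0725


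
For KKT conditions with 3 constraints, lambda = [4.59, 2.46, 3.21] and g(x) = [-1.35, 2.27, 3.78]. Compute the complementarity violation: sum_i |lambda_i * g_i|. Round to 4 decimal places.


KKT complementary slackness check:
lambda_1 * g_1 = 4.59 * -1.35 = -6.1965
lambda_2 * g_2 = 2.46 * 2.27 = 5.5842
lambda_3 * g_3 = 3.21 * 3.78 = 12.1338
Total violation = 6.1965 + 5.5842 + 12.1338 = 23.9145


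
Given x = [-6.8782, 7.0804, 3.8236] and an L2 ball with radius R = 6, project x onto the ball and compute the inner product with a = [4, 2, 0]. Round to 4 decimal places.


Step 1: Compute ||x|| (intermediates to 6 decimals).
||x|| = sqrt((-6.8782)^2 + 7.0804^2 + 3.8236^2) = 10.585916
Step 2: Project.
Since ||x|| > R, scale = R/||x|| = 6/10.585916 = 0.566791, proj(x) = scale * x
proj(x) = [-3.898502, 4.013107, 2.167182]
Step 3: Dot product.
a^T * proj(x) = 4*(-3.898502) + 2*4.013107 + 0*2.167182 = -7.5678


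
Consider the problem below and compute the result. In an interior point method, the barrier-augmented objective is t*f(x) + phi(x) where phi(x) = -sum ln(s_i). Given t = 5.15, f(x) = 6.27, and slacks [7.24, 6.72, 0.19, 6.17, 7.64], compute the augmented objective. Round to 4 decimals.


Step 1: Compute log-barrier.
ln values: [1.9796, 1.9051, -1.6607, 1.8197, 2.0334]
phi = -(1.9796 + 1.9051 - 1.6607 + 1.8197 + 2.0334) = -6.0771
Step 2: Compute augmented objective.
t*f(x) = 5.15*6.27 = 32.2905
Total = 32.2905 - 6.0771 = 26.2134


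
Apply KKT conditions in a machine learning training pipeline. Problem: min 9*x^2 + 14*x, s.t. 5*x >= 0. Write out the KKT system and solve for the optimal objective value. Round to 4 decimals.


Step 1: Try lambda = 0 (constraint inactive).
x_unc = -14/(2*9) = -0.7778
Check: 5*-0.7778 = -3.889 < 0 -- violated!
Step 2: Constraint must be active: 5*x = 0
x* = 0/5 = 0.0
lambda = (2*9*0.0 + 14)/5 = 2.8
Step 3: Compute optimal value.
f(x*) = 9*0.0^2 + 14*0.0 = 0.0


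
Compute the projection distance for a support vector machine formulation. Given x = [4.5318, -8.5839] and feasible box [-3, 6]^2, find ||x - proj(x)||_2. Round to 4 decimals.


Project each component onto [-3, 6].
clip(4.5318) = 4.5318, clip(-8.5839) = -3.0
Projection = [4.5318, -3.0]
Squared diffs: [0.0, 31.1799]
Distance = sqrt(31.1799) = 5.5839


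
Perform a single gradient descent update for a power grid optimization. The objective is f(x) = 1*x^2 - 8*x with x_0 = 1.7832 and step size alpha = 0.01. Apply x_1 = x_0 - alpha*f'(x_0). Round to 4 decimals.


We compute the gradient at x_0 and apply the update.
f'(x) = 2*x - 8
f'(1.7832) = 2*1.7832 - 8 = -4.4336
x_1 = 1.7832 - 0.01*-4.4336 = 1.8275


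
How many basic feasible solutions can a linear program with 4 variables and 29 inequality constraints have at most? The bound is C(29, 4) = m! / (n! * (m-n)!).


Each vertex corresponds to some choice of n active constraints out of m, so the number of vertices is at most C(m, n) = m! / (n!(m-n)!).
m = 29, n = 4
Numerator: 29 * 28 * 27 * 26
Denominator: 4! = 24
C(29, 4) = 23751


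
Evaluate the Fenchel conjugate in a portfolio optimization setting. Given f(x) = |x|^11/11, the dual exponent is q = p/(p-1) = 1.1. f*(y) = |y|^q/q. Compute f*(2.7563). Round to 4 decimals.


The conjugate exponent q satisfies 1/p + 1/q = 1.
p = 11, so q = 11/(11 - 1) = 1.1
|y|^q = 2.7563^1.1 = 3.0504
f*(2.7563) = 3.0504 / 1.1 = 2.7731


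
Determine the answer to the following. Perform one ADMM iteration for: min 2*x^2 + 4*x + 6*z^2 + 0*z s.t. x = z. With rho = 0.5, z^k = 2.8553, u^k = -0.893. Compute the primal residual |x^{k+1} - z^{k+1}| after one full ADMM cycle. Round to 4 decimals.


ADMM iteration with rho = 0.5, z^k = 2.8553, u^k = -0.893
Step 1: x-update.
Minimize 2*x^2 + 4*x + (0.5/2)*(x - 2.8553 - 0.893)^2
FOC: (2*2 + 0.5)*x = -4 + 0.5*(2.8553 + 0.893)
x^{k+1} = -0.4724
Step 2: z-update.
Minimize 6*z^2 + 0*z + (0.5/2)*(-0.4724 - z - 0.893)^2
FOC: (2*6 + 0.5)*z = 0 + 0.5*(-0.4724 - 0.893)
z^{k+1} = -0.0546
Step 3: u-update.
u^{k+1} = -0.893 - 0.4724 + 0.0546 = -1.3108
Step 4: Primal residual = |-0.4724 + 0.0546| = 0.4178


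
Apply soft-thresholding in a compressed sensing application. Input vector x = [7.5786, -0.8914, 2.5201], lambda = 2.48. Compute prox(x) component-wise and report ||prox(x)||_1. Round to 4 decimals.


Soft-thresholding with lambda = 2.48:
prox(7.5786) = sign(7.5786)*max(|7.5786| - 2.48, 0) = 5.0986
prox(-0.8914) = sign(-0.8914)*max(|-0.8914| - 2.48, 0) = 0.0
prox(2.5201) = sign(2.5201)*max(|2.5201| - 2.48, 0) = 0.0401
prox(x) = [5.0986, 0.0, 0.0401]
||prox(x)||_1 = 5.0986 + 0.0 + 0.0401 = 5.1387


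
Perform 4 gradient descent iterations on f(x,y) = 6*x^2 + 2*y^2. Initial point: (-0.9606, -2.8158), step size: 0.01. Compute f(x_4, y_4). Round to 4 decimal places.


Gradient descent on f(x,y) = 6*x^2 + 2*y^2.
Starting point: (-0.9606, -2.8158), alpha = 0.01
Step 1: grad_x = 2*6*-0.9606 = -11.5272, grad_y = 2*2*-2.8158 = -11.2632
  x_1 = -0.9606 - 0.01*-11.5272 = -0.8453
  y_1 = -2.8158 - 0.01*-11.2632 = -2.7032
Step 2: grad_x = 2*6*-0.8453 = -10.1439, grad_y = 2*2*-2.7032 = -10.8127
  x_2 = -0.8453 - 0.01*-10.1439 = -0.7439
  y_2 = -2.7032 - 0.01*-10.8127 = -2.595
Step 3: grad_x = 2*6*-0.7439 = -8.9267, grad_y = 2*2*-2.595 = -10.3802
  x_3 = -0.7439 - 0.01*-8.9267 = -0.6546
  y_3 = -2.595 - 0.01*-10.3802 = -2.4912
Step 4: grad_x = 2*6*-0.6546 = -7.8555, grad_y = 2*2*-2.4912 = -9.965
  x_4 = -0.6546 - 0.01*-7.8555 = -0.5761
  y_4 = -2.4912 - 0.01*-9.965 = -2.3916
f(-0.5761, -2.3916) = 6*(-0.5761)^2 + 2*(-2.3916)^2 = 13.4305


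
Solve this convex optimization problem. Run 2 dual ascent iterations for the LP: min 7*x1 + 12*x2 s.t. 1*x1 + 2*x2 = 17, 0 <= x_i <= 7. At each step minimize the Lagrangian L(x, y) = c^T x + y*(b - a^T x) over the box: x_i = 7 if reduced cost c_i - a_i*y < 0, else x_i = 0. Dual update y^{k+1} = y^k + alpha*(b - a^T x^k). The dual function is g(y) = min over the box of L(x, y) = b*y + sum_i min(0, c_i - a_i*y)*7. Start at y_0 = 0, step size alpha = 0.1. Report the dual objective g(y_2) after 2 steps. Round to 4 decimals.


Dual ascent for LP: min 7*x1 + 12*x2, 1*x1 + 2*x2 = 17, 0 <= x_i <= 7
Step 1: y^k = 0.0, reduced costs: (7.0, 12.0)
  x^k = (0.0, 0.0), subgradient = b - a^T x = 17.0
  y^{k+1} = 0.0 + 0.1*17.0 = 1.7
Step 2: y^k = 1.7, reduced costs: (5.3, 8.6)
  x^k = (0.0, 0.0), subgradient = b - a^T x = 17.0
  y^{k+1} = 1.7 + 0.1*17.0 = 3.4
Dual objective at y_2 = 3.4: reduced costs (3.6, 5.2), box minimizer x = (0.0, 0.0)
g(y_2) = b*y + (c1 - a1*y)*x1 + (c2 - a2*y)*x2 = 17*3.4 + 3.6*0.0 + 5.2*0.0 = 57.8 + 0.0 + 0.0 = 57.8


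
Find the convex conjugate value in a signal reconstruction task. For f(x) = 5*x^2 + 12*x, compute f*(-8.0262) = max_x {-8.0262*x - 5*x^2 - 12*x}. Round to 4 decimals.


f*(y) = sup_x {y*x - a*x^2 - b*x} = sup_x {(y-b)*x - a*x^2}
FOC: (y - b) - 2a*x = 0 => x* = (y - b)/(2a)
x* = (-8.0262 - 12)/(2*5) = -2.0026
f*(-8.0262) = (y-b)^2/(4a) = (-8.0262 - 12)^2/(4*5)
= 401.0487/20 = 20.0524


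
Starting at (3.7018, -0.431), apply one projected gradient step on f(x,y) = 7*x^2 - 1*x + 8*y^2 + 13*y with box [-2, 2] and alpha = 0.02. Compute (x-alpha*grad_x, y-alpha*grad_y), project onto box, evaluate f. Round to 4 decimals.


Step 1: Compute gradient at (3.7018, -0.431).
grad_x = 2*7*3.7018 - 1 = 50.8252
grad_y = 2*8*-0.431 + 13 = 6.104
Step 2: Gradient step.
x_raw = 3.7018 - 0.02*50.8252 = 2.6853
y_raw = -0.431 - 0.02*6.104 = -0.5531
Step 3: Project onto [-2, 2].
x_proj = clip(2.6853) = 2.0
y_proj = clip(-0.5531) = -0.5531
Step 4: Evaluate f.
f(2.0, -0.5531) = 21.2571


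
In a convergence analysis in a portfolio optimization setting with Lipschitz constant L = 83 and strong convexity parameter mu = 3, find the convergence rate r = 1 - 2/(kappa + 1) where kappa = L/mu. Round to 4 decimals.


Step 1: Compute the condition number.
kappa = L/mu = 83/3 = 27.6667
Step 2: Compute the convergence rate.
r = 1 - 2/(kappa + 1) = 1 - 2*mu/(L + mu) = (L - mu)/(L + mu) = 80/86 = 0.9302


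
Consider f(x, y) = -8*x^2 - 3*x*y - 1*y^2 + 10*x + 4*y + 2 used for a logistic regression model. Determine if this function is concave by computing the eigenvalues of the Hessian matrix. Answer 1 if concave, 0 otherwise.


The Hessian of f(x,y) = -8*x^2 - 3*x*y - 1*y^2 + 10*x + 4*y + 2 is:
H = [[-16, -3], [-3, -2]]
Trace = -16 - 2 = -18
Determinant = -16*-2 - (-3)^2 = 23
Discriminant = (-18)^2 - 4*23 = 232.0
Eigenvalues: lambda_1 = -16.6158, lambda_2 = -1.3842
The function is concave.

1


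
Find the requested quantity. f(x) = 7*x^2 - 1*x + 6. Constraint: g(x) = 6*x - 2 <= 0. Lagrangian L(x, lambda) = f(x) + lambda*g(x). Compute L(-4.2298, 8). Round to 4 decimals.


Step 1: Evaluate f(x).
f(-4.2298) = 7*(-4.2298)^2 - 1*(-4.2298) + 6 = 135.4683
Step 2: Evaluate g(x).
g(-4.2298) = 6*-4.2298 - 2 = -27.3788
Step 3: Compute Lagrangian.
L = 135.4683 + 8*-27.3788 = -83.5621


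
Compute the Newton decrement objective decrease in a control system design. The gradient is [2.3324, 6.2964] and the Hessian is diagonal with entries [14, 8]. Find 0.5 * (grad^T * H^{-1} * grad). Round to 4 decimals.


Step 1: H is diagonal, so H^(-1) * g = [0.1666, 0.7871].
Step 2: g^T H^(-1) g = sum_i g_i^2 / H_ii
  = (2.3324)^2/14 + (6.2964)^2/8
  = 0.3886 + 4.9556 = 5.3442
Step 3: Objective decrease = 0.5 * g^T H^(-1) g = 2.6721


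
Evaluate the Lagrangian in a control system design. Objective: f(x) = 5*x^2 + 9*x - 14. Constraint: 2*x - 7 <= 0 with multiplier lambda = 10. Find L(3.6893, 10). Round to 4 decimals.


Step 1: Evaluate f(x).
f(3.6893) = 5*3.6893^2 + 9*3.6893 - 14 = 87.2584
Step 2: Evaluate g(x).
g(3.6893) = 2*3.6893 - 7 = 0.3786
Step 3: Compute Lagrangian.
L = 87.2584 + 10*0.3786 = 91.0444


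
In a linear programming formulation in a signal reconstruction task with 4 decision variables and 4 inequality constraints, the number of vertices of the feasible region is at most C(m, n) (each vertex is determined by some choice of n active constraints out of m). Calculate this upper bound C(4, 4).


Each vertex corresponds to some choice of n active constraints out of m, so the number of vertices is at most C(m, n) = m! / (n!(m-n)!).
m = 4, n = 4
Numerator: 4 * 3 * 2 * 1
Denominator: 4! = 24
C(4, 4) = 1


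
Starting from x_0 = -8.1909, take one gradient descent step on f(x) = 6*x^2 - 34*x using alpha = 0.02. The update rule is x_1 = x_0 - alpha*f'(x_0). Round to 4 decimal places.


We compute the gradient at x_0 and apply the update.
f'(x) = 12*x - 34
f'(-8.1909) = 12*-8.1909 - 34 = -132.2908
x_1 = -8.1909 - 0.02*-132.2908 = -5.5451


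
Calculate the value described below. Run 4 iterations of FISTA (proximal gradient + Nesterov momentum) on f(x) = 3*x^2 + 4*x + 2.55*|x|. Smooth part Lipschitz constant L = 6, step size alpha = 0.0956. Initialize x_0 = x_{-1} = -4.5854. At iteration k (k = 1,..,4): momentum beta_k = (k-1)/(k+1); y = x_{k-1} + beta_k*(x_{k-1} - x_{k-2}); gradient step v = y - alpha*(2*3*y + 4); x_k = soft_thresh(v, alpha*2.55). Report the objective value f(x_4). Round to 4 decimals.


FISTA on f(x) = 3*x^2 + 4*x + 2.55*|x|
L = 6, alpha = 0.0956
Iteration 1: beta = 0.0, y = -4.5854 + 0.0*(-4.5854 + 4.5854) = -4.5854
  grad(y) = -23.5124, v = y - alpha*grad = -2.3376
  prox(v) = soft_thresh(-2.3376, 0.2438) = -2.0938
Iteration 2: beta = 0.3333, y = -2.0938 + 0.3333*(-2.0938 + 4.5854) = -1.2633
  grad(y) = -3.5799, v = y - alpha*grad = -0.9211
  prox(v) = soft_thresh(-0.9211, 0.2438) = -0.6773
Iteration 3: beta = 0.5, y = -0.6773 + 0.5*(-0.6773 + 2.0938) = 0.031
  grad(y) = 4.1858, v = y - alpha*grad = -0.3692
  prox(v) = soft_thresh(-0.3692, 0.2438) = -0.1254
Iteration 4: beta = 0.6, y = -0.1254 + 0.6*(-0.1254 + 0.6773) = 0.2057
  grad(y) = 5.2343, v = y - alpha*grad = -0.2947
  prox(v) = soft_thresh(-0.2947, 0.2438) = -0.0509
f(x_4) = 3*(-0.0509)^2 + 4*(-0.0509) + 2.55*|-0.0509| = -0.066


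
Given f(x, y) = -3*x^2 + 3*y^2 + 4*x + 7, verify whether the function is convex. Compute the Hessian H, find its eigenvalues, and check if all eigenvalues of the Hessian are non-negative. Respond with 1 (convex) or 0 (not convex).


The Hessian of f(x,y) = -3*x^2 + 3*y^2 + 4*x + 7 is:
H = [[-6, 0], [0, 6]]
Trace = -6 + 6 = 0
Determinant = -6*6 - (0)^2 = -36
Discriminant = (0)^2 - 4*-36 = 144.0
Eigenvalues: lambda_1 = -6.0, lambda_2 = 6.0
The function is not convex.

0


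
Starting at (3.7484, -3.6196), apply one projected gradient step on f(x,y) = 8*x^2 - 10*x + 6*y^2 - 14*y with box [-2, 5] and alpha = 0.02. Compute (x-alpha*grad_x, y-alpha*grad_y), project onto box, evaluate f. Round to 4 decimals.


Step 1: Compute gradient at (3.7484, -3.6196).
grad_x = 2*8*3.7484 - 10 = 49.9744
grad_y = 2*6*-3.6196 - 14 = -57.4352
Step 2: Gradient step.
x_raw = 3.7484 - 0.02*49.9744 = 2.7489
y_raw = -3.6196 - 0.02*-57.4352 = -2.4709
Step 3: Project onto [-2, 5].
x_proj = clip(2.7489) = 2.7489
y_proj = clip(-2.4709) = -2.0
Step 4: Evaluate f.
f(2.7489, -2.0) = 84.963


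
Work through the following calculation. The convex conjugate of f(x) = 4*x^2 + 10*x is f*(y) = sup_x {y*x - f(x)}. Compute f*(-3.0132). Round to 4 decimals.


f*(y) = sup_x {y*x - a*x^2 - b*x} = sup_x {(y-b)*x - a*x^2}
FOC: (y - b) - 2a*x = 0 => x* = (y - b)/(2a)
x* = (-3.0132 - 10)/(2*4) = -1.6267
f*(-3.0132) = (y-b)^2/(4a) = (-3.0132 - 10)^2/(4*4)
= 169.3434/16 = 10.584


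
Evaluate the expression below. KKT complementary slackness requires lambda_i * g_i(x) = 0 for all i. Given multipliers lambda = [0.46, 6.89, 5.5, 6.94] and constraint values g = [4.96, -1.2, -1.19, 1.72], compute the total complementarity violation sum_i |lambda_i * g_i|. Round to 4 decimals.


KKT complementary slackness check:
lambda_1 * g_1 = 0.46 * 4.96 = 2.2816
lambda_2 * g_2 = 6.89 * -1.2 = -8.268
lambda_3 * g_3 = 5.5 * -1.19 = -6.545
lambda_4 * g_4 = 6.94 * 1.72 = 11.9368
Total violation = 2.2816 + 8.268 + 6.545 + 11.9368 = 29.0314


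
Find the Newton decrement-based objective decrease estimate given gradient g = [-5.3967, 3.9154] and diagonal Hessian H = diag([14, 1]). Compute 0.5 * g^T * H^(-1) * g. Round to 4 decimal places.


Step 1: H is diagonal, so H^(-1) * g = [-0.3855, 3.9154].
Step 2: g^T H^(-1) g = sum_i g_i^2 / H_ii
  = (-5.3967)^2/14 + (3.9154)^2/1
  = 2.0803 + 15.3304 = 17.4107
Step 3: Objective decrease = 0.5 * g^T H^(-1) g = 8.7053


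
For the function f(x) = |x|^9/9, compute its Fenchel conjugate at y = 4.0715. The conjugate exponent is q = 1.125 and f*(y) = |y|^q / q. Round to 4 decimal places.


The conjugate exponent q satisfies 1/p + 1/q = 1.
p = 9, so q = 9/(9 - 1) = 1.125
|y|^q = 4.0715^1.125 = 4.8526
f*(4.0715) = 4.8526 / 1.125 = 4.3134


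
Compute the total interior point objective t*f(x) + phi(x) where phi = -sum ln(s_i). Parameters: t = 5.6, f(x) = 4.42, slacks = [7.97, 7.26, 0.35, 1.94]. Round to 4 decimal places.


Step 1: Compute log-barrier.
ln values: [2.0757, 1.9824, -1.0498, 0.6627]
phi = -(2.0757 + 1.9824 - 1.0498 + 0.6627) = -3.6709
Step 2: Compute augmented objective.
t*f(x) = 5.6*4.42 = 24.752
Total = 24.752 - 3.6709 = 21.0811


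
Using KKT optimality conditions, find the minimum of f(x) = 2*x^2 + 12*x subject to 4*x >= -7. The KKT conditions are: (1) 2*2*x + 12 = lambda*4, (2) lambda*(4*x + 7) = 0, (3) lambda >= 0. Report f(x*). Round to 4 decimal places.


Step 1: Try lambda = 0 (constraint inactive).
x_unc = -12/(2*2) = -3.0
Check: 4*-3.0 = -12.0 < -7 -- violated!
Step 2: Constraint must be active: 4*x = -7
x* = -7/4 = -1.75
lambda = (2*2*(-1.75) + 12)/4 = 1.25
Step 3: Compute optimal value.
f(x*) = 2*(-1.75)^2 + 12*(-1.75) = -14.875


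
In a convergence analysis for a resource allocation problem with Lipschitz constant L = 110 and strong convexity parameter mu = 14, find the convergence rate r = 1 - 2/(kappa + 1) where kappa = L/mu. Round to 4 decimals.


Step 1: Compute the condition number.
kappa = L/mu = 110/14 = 7.8571
Step 2: Compute the convergence rate.
r = 1 - 2/(kappa + 1) = 1 - 2*mu/(L + mu) = (L - mu)/(L + mu) = 96/124 = 0.7742


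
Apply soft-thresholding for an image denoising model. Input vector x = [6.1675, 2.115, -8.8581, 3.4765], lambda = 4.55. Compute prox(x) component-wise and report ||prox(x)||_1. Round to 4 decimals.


Soft-thresholding with lambda = 4.55:
prox(6.1675) = sign(6.1675)*max(|6.1675| - 4.55, 0) = 1.6175
prox(2.115) = sign(2.115)*max(|2.115| - 4.55, 0) = 0.0
prox(-8.8581) = sign(-8.8581)*max(|-8.8581| - 4.55, 0) = -4.3081
prox(3.4765) = sign(3.4765)*max(|3.4765| - 4.55, 0) = 0.0
prox(x) = [1.6175, 0.0, -4.3081, 0.0]
||prox(x)||_1 = 1.6175 + 0.0 + 4.3081 + 0.0 = 5.9256


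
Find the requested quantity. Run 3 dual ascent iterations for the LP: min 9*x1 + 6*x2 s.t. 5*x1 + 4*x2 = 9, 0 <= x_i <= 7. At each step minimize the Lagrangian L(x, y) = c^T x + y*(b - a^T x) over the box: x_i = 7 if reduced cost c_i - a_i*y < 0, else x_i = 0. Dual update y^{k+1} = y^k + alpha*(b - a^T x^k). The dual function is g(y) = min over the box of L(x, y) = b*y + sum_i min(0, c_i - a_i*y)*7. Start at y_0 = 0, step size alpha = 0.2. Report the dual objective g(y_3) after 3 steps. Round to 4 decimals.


Dual ascent for LP: min 9*x1 + 6*x2, 5*x1 + 4*x2 = 9, 0 <= x_i <= 7
Step 1: y^k = 0.0, reduced costs: (9.0, 6.0)
  x^k = (0.0, 0.0), subgradient = b - a^T x = 9.0
  y^{k+1} = 0.0 + 0.2*9.0 = 1.8
Step 2: y^k = 1.8, reduced costs: (0.0, -1.2)
  x^k = (0.0, 7.0), subgradient = b - a^T x = -19.0
  y^{k+1} = 1.8 + 0.2*-19.0 = -2.0
Step 3: y^k = -2.0, reduced costs: (19.0, 14.0)
  x^k = (0.0, 0.0), subgradient = b - a^T x = 9.0
  y^{k+1} = -2.0 + 0.2*9.0 = -0.2
Dual objective at y_3 = -0.2: reduced costs (10.0, 6.8), box minimizer x = (0.0, 0.0)
g(y_3) = b*y + (c1 - a1*y)*x1 + (c2 - a2*y)*x2 = 9*(-0.2) + 10.0*0.0 + 6.8*0.0 = -1.8 + 0.0 + 0.0 = -1.8


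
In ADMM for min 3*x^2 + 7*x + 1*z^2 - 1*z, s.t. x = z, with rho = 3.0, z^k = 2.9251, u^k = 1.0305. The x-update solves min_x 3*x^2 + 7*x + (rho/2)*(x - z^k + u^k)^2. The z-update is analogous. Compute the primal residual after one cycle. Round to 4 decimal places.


ADMM iteration with rho = 3.0, z^k = 2.9251, u^k = 1.0305
Step 1: x-update.
Minimize 3*x^2 + 7*x + (3.0/2)*(x - 2.9251 + 1.0305)^2
FOC: (2*3 + 3.0)*x = -7 + 3.0*(2.9251 - 1.0305)
x^{k+1} = -0.1462
Step 2: z-update.
Minimize 1*z^2 - 1*z + (3.0/2)*(-0.1462 - z + 1.0305)^2
FOC: (2*1 + 3.0)*z = 1 + 3.0*(-0.1462 + 1.0305)
z^{k+1} = 0.7306
Step 3: u-update.
u^{k+1} = 1.0305 - 0.1462 - 0.7306 = 0.1537
Step 4: Primal residual = |-0.1462 - 0.7306| = 0.8768


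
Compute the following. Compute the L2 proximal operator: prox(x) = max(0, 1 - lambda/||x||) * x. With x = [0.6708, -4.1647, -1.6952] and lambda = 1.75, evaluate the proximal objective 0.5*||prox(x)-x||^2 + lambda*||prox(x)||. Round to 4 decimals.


Step 1: Compute ||x||.
||x|| = 4.5463
Step 2: Compute scaling factor.
scale = max(0, 1 - 1.75/4.5463) = 0.6151
Step 3: prox(x) = [0.4126, -2.5616, -1.0427]
||prox(x)|| = 2.7963
Step 4: Proximal objective.
0.5*||prox-x||^2 = 1.5313
lambda*||prox|| = 4.8935
Total = 6.4247


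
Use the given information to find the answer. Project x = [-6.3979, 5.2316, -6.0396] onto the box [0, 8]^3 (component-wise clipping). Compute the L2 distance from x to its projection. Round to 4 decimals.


Project each component onto [0, 8].
clip(-6.3979) = 0.0, clip(5.2316) = 5.2316, clip(-6.0396) = 0.0
Projection = [0.0, 5.2316, 0.0]
Squared diffs: [40.9331, 0.0, 36.4768]
Distance = sqrt(77.4099) = 8.7983


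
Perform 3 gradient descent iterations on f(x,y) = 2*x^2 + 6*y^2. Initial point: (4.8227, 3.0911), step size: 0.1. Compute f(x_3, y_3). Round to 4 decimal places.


Gradient descent on f(x,y) = 2*x^2 + 6*y^2.
Starting point: (4.8227, 3.0911), alpha = 0.1
Step 1: grad_x = 2*2*4.8227 = 19.2908, grad_y = 2*6*3.0911 = 37.0932
  x_1 = 4.8227 - 0.1*19.2908 = 2.8936
  y_1 = 3.0911 - 0.1*37.0932 = -0.6182
Step 2: grad_x = 2*2*2.8936 = 11.5745, grad_y = 2*6*-0.6182 = -7.4186
  x_2 = 2.8936 - 0.1*11.5745 = 1.7362
  y_2 = -0.6182 - 0.1*-7.4186 = 0.1236
Step 3: grad_x = 2*2*1.7362 = 6.9447, grad_y = 2*6*0.1236 = 1.4837
  x_3 = 1.7362 - 0.1*6.9447 = 1.0417
  y_3 = 0.1236 - 0.1*1.4837 = -0.0247
f(1.0417, -0.0247) = 2*1.0417^2 + 6*(-0.0247)^2 = 2.174


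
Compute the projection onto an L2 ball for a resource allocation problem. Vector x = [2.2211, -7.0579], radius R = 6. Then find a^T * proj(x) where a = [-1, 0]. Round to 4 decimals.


Step 1: Compute ||x|| (intermediates to 6 decimals).
||x|| = sqrt(2.2211^2 + (-7.0579)^2) = 7.399138
Step 2: Project.
Since ||x|| > R, scale = R/||x|| = 6/7.399138 = 0.810905, proj(x) = scale * x
proj(x) = [1.801101, -5.723286]
Step 3: Dot product.
a^T * proj(x) = -1*1.801101 + 0*(-5.723286) = -1.8011


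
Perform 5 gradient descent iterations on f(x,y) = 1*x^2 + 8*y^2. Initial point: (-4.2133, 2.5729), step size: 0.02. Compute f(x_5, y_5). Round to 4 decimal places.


Gradient descent on f(x,y) = 1*x^2 + 8*y^2.
Starting point: (-4.2133, 2.5729), alpha = 0.02
Step 1: grad_x = 2*1*-4.2133 = -8.4266, grad_y = 2*8*2.5729 = 41.1664
  x_1 = -4.2133 - 0.02*-8.4266 = -4.0448
  y_1 = 2.5729 - 0.02*41.1664 = 1.7496
Step 2: grad_x = 2*1*-4.0448 = -8.0895, grad_y = 2*8*1.7496 = 27.9932
  x_2 = -4.0448 - 0.02*-8.0895 = -3.883
  y_2 = 1.7496 - 0.02*27.9932 = 1.1897
Step 3: grad_x = 2*1*-3.883 = -7.766, grad_y = 2*8*1.1897 = 19.0353
  x_3 = -3.883 - 0.02*-7.766 = -3.7277
  y_3 = 1.1897 - 0.02*19.0353 = 0.809
Step 4: grad_x = 2*1*-3.7277 = -7.4553, grad_y = 2*8*0.809 = 12.944
  x_4 = -3.7277 - 0.02*-7.4553 = -3.5786
  y_4 = 0.809 - 0.02*12.944 = 0.5501
Step 5: grad_x = 2*1*-3.5786 = -7.1571, grad_y = 2*8*0.5501 = 8.8019
  x_5 = -3.5786 - 0.02*-7.1571 = -3.4354
  y_5 = 0.5501 - 0.02*8.8019 = 0.3741
f(-3.4354, 0.3741) = 1*(-3.4354)^2 + 8*0.3741^2 = 12.9215


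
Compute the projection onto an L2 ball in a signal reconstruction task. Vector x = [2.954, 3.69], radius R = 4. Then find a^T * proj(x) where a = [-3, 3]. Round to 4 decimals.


Step 1: Compute ||x|| (intermediates to 6 decimals).
||x|| = sqrt(2.954^2 + 3.69^2) = 4.726755
Step 2: Project.
Since ||x|| > R, scale = R/||x|| = 4/4.726755 = 0.846247, proj(x) = scale * x
proj(x) = [2.499814, 3.122651]
Step 3: Dot product.
a^T * proj(x) = -3*2.499814 + 3*3.122651 = 1.8685


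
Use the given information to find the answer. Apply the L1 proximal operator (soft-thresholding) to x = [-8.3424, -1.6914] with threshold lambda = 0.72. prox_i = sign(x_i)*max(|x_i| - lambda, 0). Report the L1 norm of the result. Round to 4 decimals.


Soft-thresholding with lambda = 0.72:
prox(-8.3424) = sign(-8.3424)*max(|-8.3424| - 0.72, 0) = -7.6224
prox(-1.6914) = sign(-1.6914)*max(|-1.6914| - 0.72, 0) = -0.9714
prox(x) = [-7.6224, -0.9714]
||prox(x)||_1 = 7.6224 + 0.9714 = 8.5938


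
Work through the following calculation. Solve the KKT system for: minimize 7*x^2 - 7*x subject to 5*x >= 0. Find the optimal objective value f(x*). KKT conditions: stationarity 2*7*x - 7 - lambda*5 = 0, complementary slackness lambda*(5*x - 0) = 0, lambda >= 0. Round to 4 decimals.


Step 1: Try lambda = 0 (constraint inactive).
Stationarity: 2*7*x - 7 = 0
x* = 7/(2*7) = 0.5
Check constraint: 5*0.5 = 2.5 >= 0 -- satisfied.
Step 2: Compute optimal value.
f(x*) = 7*0.5^2 - 7*0.5 = -1.75


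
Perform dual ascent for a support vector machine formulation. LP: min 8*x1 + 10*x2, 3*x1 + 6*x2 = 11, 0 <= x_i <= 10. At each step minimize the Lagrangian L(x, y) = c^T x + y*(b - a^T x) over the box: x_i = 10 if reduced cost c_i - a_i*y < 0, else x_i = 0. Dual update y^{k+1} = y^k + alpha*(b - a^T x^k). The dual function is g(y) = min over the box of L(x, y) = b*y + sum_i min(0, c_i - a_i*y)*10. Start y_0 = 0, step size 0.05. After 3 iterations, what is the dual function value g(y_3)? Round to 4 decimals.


Dual ascent for LP: min 8*x1 + 10*x2, 3*x1 + 6*x2 = 11, 0 <= x_i <= 10
Step 1: y^k = 0.0, reduced costs: (8.0, 10.0)
  x^k = (0.0, 0.0), subgradient = b - a^T x = 11.0
  y^{k+1} = 0.0 + 0.05*11.0 = 0.55
Step 2: y^k = 0.55, reduced costs: (6.35, 6.7)
  x^k = (0.0, 0.0), subgradient = b - a^T x = 11.0
  y^{k+1} = 0.55 + 0.05*11.0 = 1.1
Step 3: y^k = 1.1, reduced costs: (4.7, 3.4)
  x^k = (0.0, 0.0), subgradient = b - a^T x = 11.0
  y^{k+1} = 1.1 + 0.05*11.0 = 1.65
Dual objective at y_3 = 1.65: reduced costs (3.05, 0.1), box minimizer x = (0.0, 0.0)
g(y_3) = b*y + (c1 - a1*y)*x1 + (c2 - a2*y)*x2 = 11*1.65 + 3.05*0.0 + 0.1*0.0 = 18.15 + 0.0 + 0.0 = 18.15


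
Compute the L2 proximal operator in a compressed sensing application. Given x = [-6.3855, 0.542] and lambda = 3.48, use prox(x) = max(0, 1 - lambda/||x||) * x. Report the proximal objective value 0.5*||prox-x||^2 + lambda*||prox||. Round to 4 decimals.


Step 1: Compute ||x||.
||x|| = 6.4085
Step 2: Compute scaling factor.
scale = max(0, 1 - 3.48/6.4085) = 0.457
Step 3: prox(x) = [-2.918, 0.2477]
||prox(x)|| = 2.9285
Step 4: Proximal objective.
0.5*||prox-x||^2 = 6.0552
lambda*||prox|| = 10.1912
Total = 16.2462


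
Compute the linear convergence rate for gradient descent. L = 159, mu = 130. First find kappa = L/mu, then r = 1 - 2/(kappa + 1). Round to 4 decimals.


Step 1: Compute the condition number.
kappa = L/mu = 159/130 = 1.2231
Step 2: Compute the convergence rate.
r = 1 - 2/(kappa + 1) = 1 - 2*mu/(L + mu) = (L - mu)/(L + mu) = 29/289 = 0.1003


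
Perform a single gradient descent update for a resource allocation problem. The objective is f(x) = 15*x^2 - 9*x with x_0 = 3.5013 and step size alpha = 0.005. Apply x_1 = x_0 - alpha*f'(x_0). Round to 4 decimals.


We compute the gradient at x_0 and apply the update.
f'(x) = 30*x - 9
f'(3.5013) = 30*3.5013 - 9 = 96.039
x_1 = 3.5013 - 0.005*96.039 = 3.0211


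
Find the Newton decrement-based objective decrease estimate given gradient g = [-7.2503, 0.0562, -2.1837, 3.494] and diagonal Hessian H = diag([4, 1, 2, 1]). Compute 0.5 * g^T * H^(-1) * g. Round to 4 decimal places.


Step 1: H is diagonal, so H^(-1) * g = [-1.8126, 0.0562, -1.0919, 3.494].
Step 2: g^T H^(-1) g = sum_i g_i^2 / H_ii
  = (-7.2503)^2/4 + (0.0562)^2/1 + (-2.1837)^2/2 + (3.494)^2/1
  = 13.1417 + 0.0032 + 2.3843 + 12.208 = 27.7372
Step 3: Objective decrease = 0.5 * g^T H^(-1) g = 13.8686


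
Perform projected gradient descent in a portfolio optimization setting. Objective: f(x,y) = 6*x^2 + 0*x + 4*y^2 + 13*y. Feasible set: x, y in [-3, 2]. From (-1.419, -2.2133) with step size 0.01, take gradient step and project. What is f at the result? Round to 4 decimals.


Step 1: Compute gradient at (-1.419, -2.2133).
grad_x = 2*6*-1.419 + 0 = -17.028
grad_y = 2*4*-2.2133 + 13 = -4.7064
Step 2: Gradient step.
x_raw = -1.419 - 0.01*-17.028 = -1.2487
y_raw = -2.2133 - 0.01*-4.7064 = -2.1662
Step 3: Project onto [-3, 2].
x_proj = clip(-1.2487) = -1.2487
y_proj = clip(-2.1662) = -2.1662
Step 4: Evaluate f.
f(-1.2487, -2.1662) = -0.0349


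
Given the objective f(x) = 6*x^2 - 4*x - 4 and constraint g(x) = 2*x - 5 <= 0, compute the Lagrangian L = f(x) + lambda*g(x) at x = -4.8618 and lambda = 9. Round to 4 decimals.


Step 1: Evaluate f(x).
f(-4.8618) = 6*(-4.8618)^2 - 4*(-4.8618) - 4 = 157.2698
Step 2: Evaluate g(x).
g(-4.8618) = 2*-4.8618 - 5 = -14.7236
Step 3: Compute Lagrangian.
L = 157.2698 + 9*-14.7236 = 24.7574


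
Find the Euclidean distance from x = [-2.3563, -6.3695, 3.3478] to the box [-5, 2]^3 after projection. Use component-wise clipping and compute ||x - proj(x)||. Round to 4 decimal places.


Project each component onto [-5, 2].
clip(-2.3563) = -2.3563, clip(-6.3695) = -5.0, clip(3.3478) = 2.0
Projection = [-2.3563, -5.0, 2.0]
Squared diffs: [0.0, 1.8755, 1.8166]
Distance = sqrt(3.6921) = 1.9215


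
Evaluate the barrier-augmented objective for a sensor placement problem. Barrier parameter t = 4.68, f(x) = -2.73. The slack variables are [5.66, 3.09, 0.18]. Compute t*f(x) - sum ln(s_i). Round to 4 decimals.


Step 1: Compute log-barrier.
ln values: [1.7334, 1.1282, -1.7148]
phi = -(1.7334 + 1.1282 - 1.7148) = -1.1468
Step 2: Compute augmented objective.
t*f(x) = 4.68*-2.73 = -12.7764
Total = -12.7764 - 1.1468 = -13.9232


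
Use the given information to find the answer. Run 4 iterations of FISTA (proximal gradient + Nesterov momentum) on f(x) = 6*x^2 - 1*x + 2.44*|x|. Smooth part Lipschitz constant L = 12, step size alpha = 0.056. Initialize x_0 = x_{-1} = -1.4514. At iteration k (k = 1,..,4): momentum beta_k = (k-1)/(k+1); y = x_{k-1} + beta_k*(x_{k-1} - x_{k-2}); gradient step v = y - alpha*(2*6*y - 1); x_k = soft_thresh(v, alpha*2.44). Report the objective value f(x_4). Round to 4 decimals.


FISTA on f(x) = 6*x^2 - 1*x + 2.44*|x|
L = 12, alpha = 0.056
Iteration 1: beta = 0.0, y = -1.4514 + 0.0*(-1.4514 + 1.4514) = -1.4514
  grad(y) = -18.4168, v = y - alpha*grad = -0.4201
  prox(v) = soft_thresh(-0.4201, 0.1366) = -0.2834
Iteration 2: beta = 0.3333, y = -0.2834 + 0.3333*(-0.2834 + 1.4514) = 0.1059
  grad(y) = 0.2709, v = y - alpha*grad = 0.0907
  prox(v) = soft_thresh(0.0907, 0.1366) = 0.0
Iteration 3: beta = 0.5, y = 0.0 + 0.5*(0.0 + 0.2834) = 0.1417
  grad(y) = 0.7005, v = y - alpha*grad = 0.1025
  prox(v) = soft_thresh(0.1025, 0.1366) = 0.0
Iteration 4: beta = 0.6, y = 0.0 + 0.6*(0.0 - 0.0) = 0.0
  grad(y) = -1.0, v = y - alpha*grad = 0.056
  prox(v) = soft_thresh(0.056, 0.1366) = 0.0
f(x_4) = 6*0.0^2 - 1*0.0 + 2.44*|0.0| = 0.0


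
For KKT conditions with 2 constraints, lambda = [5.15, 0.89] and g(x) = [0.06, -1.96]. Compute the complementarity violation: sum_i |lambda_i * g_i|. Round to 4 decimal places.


KKT complementary slackness check:
lambda_1 * g_1 = 5.15 * 0.06 = 0.309
lambda_2 * g_2 = 0.89 * -1.96 = -1.7444
Total violation = 0.309 + 1.7444 = 2.0534


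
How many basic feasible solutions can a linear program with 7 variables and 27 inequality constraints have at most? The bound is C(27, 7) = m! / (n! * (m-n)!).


Each vertex corresponds to some choice of n active constraints out of m, so the number of vertices is at most C(m, n) = m! / (n!(m-n)!).
m = 27, n = 7
Numerator: 27 * 26 * 25 * 24 * 23 * 22 * 21
Denominator: 7! = 5040
C(27, 7) = 888030


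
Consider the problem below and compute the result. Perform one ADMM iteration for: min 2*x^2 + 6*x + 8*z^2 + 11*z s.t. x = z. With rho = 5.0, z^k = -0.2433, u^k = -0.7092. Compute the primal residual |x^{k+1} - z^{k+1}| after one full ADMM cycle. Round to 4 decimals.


ADMM iteration with rho = 5.0, z^k = -0.2433, u^k = -0.7092
Step 1: x-update.
Minimize 2*x^2 + 6*x + (5.0/2)*(x + 0.2433 - 0.7092)^2
FOC: (2*2 + 5.0)*x = -6 + 5.0*(-0.2433 + 0.7092)
x^{k+1} = -0.4078
Step 2: z-update.
Minimize 8*z^2 + 11*z + (5.0/2)*(-0.4078 - z - 0.7092)^2
FOC: (2*8 + 5.0)*z = -11 + 5.0*(-0.4078 - 0.7092)
z^{k+1} = -0.7898
Step 3: u-update.
u^{k+1} = -0.7092 - 0.4078 + 0.7898 = -0.3273
Step 4: Primal residual = |-0.4078 + 0.7898| = 0.3819


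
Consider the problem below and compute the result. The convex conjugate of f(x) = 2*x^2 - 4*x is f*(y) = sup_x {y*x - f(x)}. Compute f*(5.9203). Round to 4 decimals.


f*(y) = sup_x {y*x - a*x^2 - b*x} = sup_x {(y-b)*x - a*x^2}
FOC: (y - b) - 2a*x = 0 => x* = (y - b)/(2a)
x* = (5.9203 + 4)/(2*2) = 2.4801
f*(5.9203) = (y-b)^2/(4a) = (5.9203 + 4)^2/(4*2)
= 98.4124/8 = 12.3015


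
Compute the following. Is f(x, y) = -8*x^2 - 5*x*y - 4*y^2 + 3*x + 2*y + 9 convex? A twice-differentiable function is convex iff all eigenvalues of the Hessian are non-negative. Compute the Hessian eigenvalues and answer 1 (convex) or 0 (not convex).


The Hessian of f(x,y) = -8*x^2 - 5*x*y - 4*y^2 + 3*x + 2*y + 9 is:
H = [[-16, -5], [-5, -8]]
Trace = -16 - 8 = -24
Determinant = -16*-8 - (-5)^2 = 103
Discriminant = (-24)^2 - 4*103 = 164.0
Eigenvalues: lambda_1 = -18.4031, lambda_2 = -5.5969
The function is not convex.

0


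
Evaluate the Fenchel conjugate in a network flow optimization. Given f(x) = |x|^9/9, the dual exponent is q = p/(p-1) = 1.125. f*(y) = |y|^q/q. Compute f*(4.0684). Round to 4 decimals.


The conjugate exponent q satisfies 1/p + 1/q = 1.
p = 9, so q = 9/(9 - 1) = 1.125
|y|^q = 4.0684^1.125 = 4.8484
f*(4.0684) = 4.8484 / 1.125 = 4.3097


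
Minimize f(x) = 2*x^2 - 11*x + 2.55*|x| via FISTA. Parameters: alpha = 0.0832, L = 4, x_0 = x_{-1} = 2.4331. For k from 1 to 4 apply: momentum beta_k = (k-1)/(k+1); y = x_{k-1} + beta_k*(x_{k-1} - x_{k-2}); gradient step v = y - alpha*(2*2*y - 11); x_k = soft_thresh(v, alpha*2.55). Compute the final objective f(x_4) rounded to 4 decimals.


FISTA on f(x) = 2*x^2 - 11*x + 2.55*|x|
L = 4, alpha = 0.0832
Iteration 1: beta = 0.0, y = 2.4331 + 0.0*(2.4331 - 2.4331) = 2.4331
  grad(y) = -1.2676, v = y - alpha*grad = 2.5386
  prox(v) = soft_thresh(2.5386, 0.2122) = 2.3264
Iteration 2: beta = 0.3333, y = 2.3264 + 0.3333*(2.3264 - 2.4331) = 2.2908
  grad(y) = -1.8366, v = y - alpha*grad = 2.4436
  prox(v) = soft_thresh(2.4436, 0.2122) = 2.2315
Iteration 3: beta = 0.5, y = 2.2315 + 0.5*(2.2315 - 2.3264) = 2.184
  grad(y) = -2.2639, v = y - alpha*grad = 2.3724
  prox(v) = soft_thresh(2.3724, 0.2122) = 2.1602
Iteration 4: beta = 0.6, y = 2.1602 + 0.6*(2.1602 - 2.2315) = 2.1175
  grad(y) = -2.5301, v = y - alpha*grad = 2.328
  prox(v) = soft_thresh(2.328, 0.2122) = 2.1158
f(x_4) = 2*2.1158^2 - 11*2.1158 + 2.55*|2.1158| = -8.9253


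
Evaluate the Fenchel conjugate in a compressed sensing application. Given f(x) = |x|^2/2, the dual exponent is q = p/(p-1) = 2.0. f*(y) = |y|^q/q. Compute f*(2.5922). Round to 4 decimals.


The conjugate exponent q satisfies 1/p + 1/q = 1.
p = 2, so q = 2/(2 - 1) = 2.0
|y|^q = 2.5922^2.0 = 6.7195
f*(2.5922) = 6.7195 / 2.0 = 3.3598


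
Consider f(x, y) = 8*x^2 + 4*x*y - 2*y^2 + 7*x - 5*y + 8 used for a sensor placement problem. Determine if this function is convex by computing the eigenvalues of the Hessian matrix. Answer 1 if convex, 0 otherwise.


The Hessian of f(x,y) = 8*x^2 + 4*x*y - 2*y^2 + 7*x - 5*y + 8 is:
H = [[16, 4], [4, -4]]
Trace = 16 - 4 = 12
Determinant = 16*-4 - (4)^2 = -80
Discriminant = (12)^2 - 4*-80 = 464.0
Eigenvalues: lambda_1 = -4.7703, lambda_2 = 16.7703
The function is not convex.

0


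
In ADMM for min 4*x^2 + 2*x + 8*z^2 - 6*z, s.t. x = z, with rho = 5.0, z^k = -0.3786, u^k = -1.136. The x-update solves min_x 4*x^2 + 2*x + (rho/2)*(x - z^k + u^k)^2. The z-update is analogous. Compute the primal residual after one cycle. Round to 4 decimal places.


ADMM iteration with rho = 5.0, z^k = -0.3786, u^k = -1.136
Step 1: x-update.
Minimize 4*x^2 + 2*x + (5.0/2)*(x + 0.3786 - 1.136)^2
FOC: (2*4 + 5.0)*x = -2 + 5.0*(-0.3786 + 1.136)
x^{k+1} = 0.1375
Step 2: z-update.
Minimize 8*z^2 - 6*z + (5.0/2)*(0.1375 - z - 1.136)^2
FOC: (2*8 + 5.0)*z = 6 + 5.0*(0.1375 - 1.136)
z^{k+1} = 0.048
Step 3: u-update.
u^{k+1} = -1.136 + 0.1375 - 0.048 = -1.0465
Step 4: Primal residual = |0.1375 - 0.048| = 0.0895


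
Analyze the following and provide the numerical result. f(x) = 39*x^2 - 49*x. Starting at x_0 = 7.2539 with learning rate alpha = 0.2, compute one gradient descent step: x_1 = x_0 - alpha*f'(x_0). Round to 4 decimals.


We compute the gradient at x_0 and apply the update.
f'(x) = 78*x - 49
f'(7.2539) = 78*7.2539 - 49 = 516.8042
x_1 = 7.2539 - 0.2*516.8042 = -96.1069
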